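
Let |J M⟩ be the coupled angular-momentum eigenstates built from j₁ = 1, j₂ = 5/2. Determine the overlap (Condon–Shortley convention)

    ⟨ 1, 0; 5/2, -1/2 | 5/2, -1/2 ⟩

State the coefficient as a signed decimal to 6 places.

triangle: 1!*1!*4!/7! = 24/5040
(j±m)!: 1!*1!*2!*3!*2!*3! = 144
prefactor² = (2J+1)*Δ*N² = 144/35
  k=0: +1/(0!*1!*1!*2!*0!*2!) = 1/4
  k=1: −1/(1!*0!*0!*1!*1!*3!) = -1/6
Σ = 1/12  ⇒  CG² = 144/35*1/12² = 1/35
CG = +√(1/35) = +0.169031

+0.169031  (= +√(1/35))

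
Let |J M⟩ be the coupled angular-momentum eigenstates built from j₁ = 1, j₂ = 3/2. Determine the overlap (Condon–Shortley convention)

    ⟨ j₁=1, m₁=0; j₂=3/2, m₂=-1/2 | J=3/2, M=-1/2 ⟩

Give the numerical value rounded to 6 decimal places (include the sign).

+√(1/15) ≈ +0.258199

j₁+j₂−J=1  J+j₁−j₂=1  J−j₁+j₂=2  j₁+j₂+J+1=5
(j₁±m₁, j₂±m₂, J±M) = (1,1,1,2,1,2)
P² = 4/15
sum k=0..1:
  [0] +1/1 = 1
  [1] −1/2 = -1/2
S = 1/2
C² = P²·S² = 1/15 ; C = +0.258199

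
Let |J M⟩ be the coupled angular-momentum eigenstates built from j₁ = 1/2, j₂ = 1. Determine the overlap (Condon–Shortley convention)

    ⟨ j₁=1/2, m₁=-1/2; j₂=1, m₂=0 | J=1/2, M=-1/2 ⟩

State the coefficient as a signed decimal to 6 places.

-0.577350  (= −√(1/3))

triangle: 1!·0!·1!/3! = 1/6
(j±m)!: 0!·1!·1!·1!·0!·1! = 1
prefactor² = (2J+1)·Δ·N² = 1/3
  k=1: −1/(1!·0!·0!·0!·0!·1!) = -1
Σ = -1  ⇒  CG² = 1/3·(-1)² = 1/3
CG = −√(1/3) = -0.577350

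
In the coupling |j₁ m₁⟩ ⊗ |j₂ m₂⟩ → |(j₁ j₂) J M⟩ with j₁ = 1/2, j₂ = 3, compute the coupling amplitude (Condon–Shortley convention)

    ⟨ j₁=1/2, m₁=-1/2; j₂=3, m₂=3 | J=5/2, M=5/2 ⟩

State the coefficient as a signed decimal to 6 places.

j₁+j₂−J=1  J+j₁−j₂=0  J−j₁+j₂=5  j₁+j₂+J+1=7
(j₁±m₁, j₂±m₂, J±M) = (0,1,6,0,5,0)
P² = 86400/7
sum k=1..1:
  [1] −1/120 = -1/120
S = -1/120
C² = P²·S² = 6/7 ; C = -0.925820

−√(6/7) ≈ -0.925820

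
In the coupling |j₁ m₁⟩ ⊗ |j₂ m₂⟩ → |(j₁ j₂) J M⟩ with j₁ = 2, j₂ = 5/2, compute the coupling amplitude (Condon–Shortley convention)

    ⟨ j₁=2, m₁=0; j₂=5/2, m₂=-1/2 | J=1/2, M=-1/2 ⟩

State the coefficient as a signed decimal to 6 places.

j₁+j₂−J=4  J+j₁−j₂=0  J−j₁+j₂=1  j₁+j₂+J+1=6
(j₁±m₁, j₂±m₂, J±M) = (2,2,2,3,0,1)
P² = 16/5
sum k=2..2:
  [2] +1/4 = 1/4
S = 1/4
C² = P²·S² = 1/5 ; C = +0.447214

+√(1/5) ≈ +0.447214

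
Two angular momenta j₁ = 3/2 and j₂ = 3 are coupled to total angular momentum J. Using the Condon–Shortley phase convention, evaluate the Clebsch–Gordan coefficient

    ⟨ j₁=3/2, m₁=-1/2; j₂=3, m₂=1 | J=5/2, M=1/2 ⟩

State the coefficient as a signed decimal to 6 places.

j₁+j₂−J=2  J+j₁−j₂=1  J−j₁+j₂=4  j₁+j₂+J+1=8
(j₁±m₁, j₂±m₂, J±M) = (1,2,4,2,3,2)
P² = 288/35
sum k=1..2:
  [1] −1/6 = -1/6
  [2] +1/8 = 1/8
S = -1/24
C² = P²·S² = 1/70 ; C = -0.119523

-0.119523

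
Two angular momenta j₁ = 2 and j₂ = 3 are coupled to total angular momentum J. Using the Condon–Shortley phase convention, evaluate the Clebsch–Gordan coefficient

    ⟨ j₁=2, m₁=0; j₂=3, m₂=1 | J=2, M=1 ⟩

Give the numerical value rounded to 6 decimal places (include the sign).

+0.377964

j₁+j₂−J=3  J+j₁−j₂=1  J−j₁+j₂=3  j₁+j₂+J+1=8
(j₁±m₁, j₂±m₂, J±M) = (2,2,4,2,3,1)
P² = 36/7
sum k=1..2:
  [1] −1/12 = -1/12
  [2] +1/4 = 1/4
S = 1/6
C² = P²·S² = 1/7 ; C = +0.377964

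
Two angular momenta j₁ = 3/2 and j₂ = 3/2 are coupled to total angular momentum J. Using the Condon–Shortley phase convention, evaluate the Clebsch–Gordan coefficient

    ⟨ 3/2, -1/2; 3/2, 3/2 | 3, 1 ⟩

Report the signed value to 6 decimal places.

√[7·0!3!3!/7! · 1!2!3!0!4!2!] = √(144/5)
  +(−1)^0/∏(0,0,2,3,1,0)! = 1/12  (running 1/12)
⟨..|..⟩ = √(144/5)·(1/12) = +0.447214

+0.447214  (= +√(1/5))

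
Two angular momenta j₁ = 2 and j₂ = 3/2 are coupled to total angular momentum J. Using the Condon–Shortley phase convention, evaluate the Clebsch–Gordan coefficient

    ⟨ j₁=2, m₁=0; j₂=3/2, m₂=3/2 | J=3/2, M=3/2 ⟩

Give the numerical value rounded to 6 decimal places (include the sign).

triangle: 2!*2!*1!/6! = 4/720
(j±m)!: 2!*2!*3!*0!*3!*0! = 144
prefactor² = (2J+1)*Δ*N² = 16/5
  k=2: +1/(2!*0!*0!*1!*2!*0!) = 1/4
Σ = 1/4  ⇒  CG² = 16/5*1/4² = 1/5
CG = +√(1/5) = +0.447214

+√(1/5) ≈ +0.447214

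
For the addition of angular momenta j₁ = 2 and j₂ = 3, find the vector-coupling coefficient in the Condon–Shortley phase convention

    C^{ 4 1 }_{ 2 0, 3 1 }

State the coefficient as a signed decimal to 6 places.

−√(3/28) = -0.327327

triangle: 1!·3!·5!/10! = 720/3628800
(j±m)!: 2!·2!·4!·2!·5!·3! = 138240
prefactor² = (2J+1)·Δ·N² = 1728/7
  k=0: +1/(0!·1!·2!·4!·1!·1!) = 1/48
  k=1: −1/(1!·0!·1!·3!·2!·2!) = -1/24
Σ = -1/48  ⇒  CG² = 1728/7·(-1/48)² = 3/28
CG = −√(3/28) = -0.327327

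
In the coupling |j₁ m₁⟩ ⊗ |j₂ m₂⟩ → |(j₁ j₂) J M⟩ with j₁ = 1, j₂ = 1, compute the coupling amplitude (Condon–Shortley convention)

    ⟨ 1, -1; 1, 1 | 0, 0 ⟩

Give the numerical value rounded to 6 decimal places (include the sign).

√[1·2!0!0!/3! · 0!2!2!0!0!0!] = √(4/3)
  +(−1)^2/∏(2,0,0,0,0,0)! = 1/2  (running 1/2)
⟨..|..⟩ = √(4/3)·(1/2) = +0.577350

+0.577350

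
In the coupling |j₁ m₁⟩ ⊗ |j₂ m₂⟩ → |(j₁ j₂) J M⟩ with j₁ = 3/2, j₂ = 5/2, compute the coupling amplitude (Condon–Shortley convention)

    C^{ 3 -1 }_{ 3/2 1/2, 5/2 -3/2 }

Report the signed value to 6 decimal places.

j₁+j₂−J=1  J+j₁−j₂=2  J−j₁+j₂=4  j₁+j₂+J+1=8
(j₁±m₁, j₂±m₂, J±M) = (2,1,1,4,2,4)
P² = 96/5
sum k=0..1:
  [0] +1/6 = 1/6
  [1] −1/48 = -1/48
S = 7/48
C² = P²·S² = 49/120 ; C = +0.639010

+√(49/120) ≈ +0.639010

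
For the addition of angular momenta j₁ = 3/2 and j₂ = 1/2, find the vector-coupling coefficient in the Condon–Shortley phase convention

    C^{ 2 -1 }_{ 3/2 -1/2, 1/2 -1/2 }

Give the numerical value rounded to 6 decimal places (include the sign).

j₁+j₂−J=0  J+j₁−j₂=3  J−j₁+j₂=1  j₁+j₂+J+1=5
(j₁±m₁, j₂±m₂, J±M) = (1,2,0,1,1,3)
P² = 3
sum k=0..0:
  [0] +1/2 = 1/2
S = 1/2
C² = P²·S² = 3/4 ; C = +0.866025

+0.866025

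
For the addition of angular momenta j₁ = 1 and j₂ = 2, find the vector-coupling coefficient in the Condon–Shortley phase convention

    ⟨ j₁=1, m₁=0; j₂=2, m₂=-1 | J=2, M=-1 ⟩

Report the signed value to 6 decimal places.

+0.408248  (= +√(1/6))

√[5·1!1!3!/6! · 1!1!1!3!1!3!] = √(3/2)
  +(−1)^0/∏(0,1,1,1,0,2)! = 1/2  (running 1/2)
  +(−1)^1/∏(1,0,0,0,1,3)! = -1/6  (running 1/3)
⟨..|..⟩ = √(3/2)·(1/3) = +0.408248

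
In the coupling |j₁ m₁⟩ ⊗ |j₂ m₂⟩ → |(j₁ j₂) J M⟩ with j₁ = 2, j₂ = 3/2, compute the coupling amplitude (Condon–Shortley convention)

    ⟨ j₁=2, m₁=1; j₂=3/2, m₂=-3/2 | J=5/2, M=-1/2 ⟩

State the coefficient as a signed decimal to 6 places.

√[6·1!3!2!/7! · 3!1!0!3!2!3!] = √(216/35)
  +(−1)^0/∏(0,1,1,0,2,2)! = 1/4  (running 1/4)
⟨..|..⟩ = √(216/35)·(1/4) = +0.621059

+√(27/70) = +0.621059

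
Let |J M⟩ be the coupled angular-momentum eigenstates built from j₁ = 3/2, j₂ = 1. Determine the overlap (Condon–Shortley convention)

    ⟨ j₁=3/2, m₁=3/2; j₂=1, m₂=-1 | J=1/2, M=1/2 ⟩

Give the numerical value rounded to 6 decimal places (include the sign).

√[2·2!1!0!/4! · 3!0!0!2!1!0!] = √(2)
  +(−1)^0/∏(0,2,0,0,1,0)! = 1/2  (running 1/2)
⟨..|..⟩ = √(2)·(1/2) = +0.707107

+0.707107  (= +√(1/2))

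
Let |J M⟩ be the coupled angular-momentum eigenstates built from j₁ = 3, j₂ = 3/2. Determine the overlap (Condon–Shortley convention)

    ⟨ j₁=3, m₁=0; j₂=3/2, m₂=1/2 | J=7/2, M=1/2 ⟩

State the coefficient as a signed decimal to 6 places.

-0.308607  (= −√(2/21))

triangle: 1!·5!·2!/9! = 240/362880
(j±m)!: 3!·3!·2!·1!·4!·3! = 10368
prefactor² = (2J+1)·Δ·N² = 384/7
  k=0: +1/(0!·1!·3!·2!·2!·0!) = 1/24
  k=1: −1/(1!·0!·2!·1!·3!·1!) = -1/12
Σ = -1/24  ⇒  CG² = 384/7·(-1/24)² = 2/21
CG = −√(2/21) = -0.308607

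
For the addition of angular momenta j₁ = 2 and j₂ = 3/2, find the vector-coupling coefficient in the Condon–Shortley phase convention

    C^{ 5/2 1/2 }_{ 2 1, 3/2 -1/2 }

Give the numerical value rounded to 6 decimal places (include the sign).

+√(5/14) ≈ +0.597614

j₁+j₂−J=1  J+j₁−j₂=3  J−j₁+j₂=2  j₁+j₂+J+1=7
(j₁±m₁, j₂±m₂, J±M) = (3,1,1,2,3,2)
P² = 72/35
sum k=0..1:
  [0] +1/2 = 1/2
  [1] −1/12 = -1/12
S = 5/12
C² = P²·S² = 5/14 ; C = +0.597614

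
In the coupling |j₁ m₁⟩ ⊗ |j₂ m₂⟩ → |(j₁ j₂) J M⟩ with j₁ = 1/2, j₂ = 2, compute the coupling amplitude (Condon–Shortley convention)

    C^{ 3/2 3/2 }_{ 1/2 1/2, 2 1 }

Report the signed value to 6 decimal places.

triangle: 1!·0!·3!/5! = 6/120
(j±m)!: 1!·0!·3!·1!·3!·0! = 36
prefactor² = (2J+1)·Δ·N² = 36/5
  k=0: +1/(0!·1!·0!·3!·0!·0!) = 1/6
Σ = 1/6  ⇒  CG² = 36/5·1/6² = 1/5
CG = +√(1/5) = +0.447214

+√(1/5) ≈ +0.447214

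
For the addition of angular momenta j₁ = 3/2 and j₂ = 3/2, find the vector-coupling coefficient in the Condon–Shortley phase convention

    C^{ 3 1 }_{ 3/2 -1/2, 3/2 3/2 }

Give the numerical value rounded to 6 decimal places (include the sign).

+0.447214  (= +√(1/5))

triangle: 0!×3!×3!/7! = 36/5040
(j±m)!: 1!×2!×3!×0!×4!×2! = 576
prefactor² = (2J+1)×Δ×N² = 144/5
  k=0: +1/(0!×0!×2!×3!×1!×0!) = 1/12
Σ = 1/12  ⇒  CG² = 144/5×1/12² = 1/5
CG = +√(1/5) = +0.447214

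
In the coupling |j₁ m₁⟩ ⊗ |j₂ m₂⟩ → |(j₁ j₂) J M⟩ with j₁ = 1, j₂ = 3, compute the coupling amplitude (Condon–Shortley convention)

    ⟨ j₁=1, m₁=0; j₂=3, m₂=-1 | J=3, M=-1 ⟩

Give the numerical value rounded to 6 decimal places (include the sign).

+0.288675

j₁+j₂−J=1  J+j₁−j₂=1  J−j₁+j₂=5  j₁+j₂+J+1=8
(j₁±m₁, j₂±m₂, J±M) = (1,1,2,4,2,4)
P² = 48
sum k=0..1:
  [0] +1/12 = 1/12
  [1] −1/24 = -1/24
S = 1/24
C² = P²·S² = 1/12 ; C = +0.288675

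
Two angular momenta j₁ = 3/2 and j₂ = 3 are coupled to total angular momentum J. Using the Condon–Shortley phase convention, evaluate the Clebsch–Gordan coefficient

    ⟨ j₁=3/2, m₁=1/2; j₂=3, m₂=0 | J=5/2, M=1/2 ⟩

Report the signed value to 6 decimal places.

−√(6/35) = -0.414039

√[6·2!1!4!/8! · 2!1!3!3!3!2!] = √(216/35)
  +(−1)^0/∏(0,2,1,3,0,1)! = 1/12  (running 1/12)
  +(−1)^1/∏(1,1,0,2,1,2)! = -1/4  (running -1/6)
⟨..|..⟩ = √(216/35)·(-1/6) = -0.414039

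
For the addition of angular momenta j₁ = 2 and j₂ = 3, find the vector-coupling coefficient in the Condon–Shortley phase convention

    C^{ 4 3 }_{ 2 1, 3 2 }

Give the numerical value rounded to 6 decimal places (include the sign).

-0.223607  (= −√(1/20))

triangle: 1!×3!×5!/10! = 720/3628800
(j±m)!: 3!×1!×5!×1!×7!×1! = 3628800
prefactor² = (2J+1)×Δ×N² = 6480
  k=0: +1/(0!×1!×1!×5!×2!×0!) = 1/240
  k=1: −1/(1!×0!×0!×4!×3!×1!) = -1/144
Σ = -1/360  ⇒  CG² = 6480×(-1/360)² = 1/20
CG = −√(1/20) = -0.223607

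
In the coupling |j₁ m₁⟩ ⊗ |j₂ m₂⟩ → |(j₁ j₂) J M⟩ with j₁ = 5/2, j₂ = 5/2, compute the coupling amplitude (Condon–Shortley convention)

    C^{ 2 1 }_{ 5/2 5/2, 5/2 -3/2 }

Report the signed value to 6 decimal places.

triangle: 3!·2!·2!/8! = 24/40320
(j±m)!: 5!·0!·1!·4!·3!·1! = 17280
prefactor² = (2J+1)·Δ·N² = 360/7
  k=0: +1/(0!·3!·0!·1!·2!·1!) = 1/12
Σ = 1/12  ⇒  CG² = 360/7·1/12² = 5/14
CG = +√(5/14) = +0.597614

+0.597614  (= +√(5/14))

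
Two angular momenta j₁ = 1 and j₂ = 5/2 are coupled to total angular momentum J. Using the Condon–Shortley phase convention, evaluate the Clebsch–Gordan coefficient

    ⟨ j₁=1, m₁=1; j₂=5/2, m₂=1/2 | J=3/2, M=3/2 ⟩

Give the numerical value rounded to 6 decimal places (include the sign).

√[4·2!0!3!/6! · 2!0!3!2!3!0!] = √(48/5)
  +(−1)^0/∏(0,2,0,3,0,0)! = 1/12  (running 1/12)
⟨..|..⟩ = √(48/5)·(1/12) = +0.258199

+0.258199  (= +√(1/15))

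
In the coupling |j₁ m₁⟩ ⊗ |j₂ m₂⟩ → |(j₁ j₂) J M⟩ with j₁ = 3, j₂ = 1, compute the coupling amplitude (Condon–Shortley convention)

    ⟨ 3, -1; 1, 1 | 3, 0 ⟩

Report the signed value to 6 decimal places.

-0.707107  (= −√(1/2))

triangle: 1!·5!·1!/8! = 120/40320
(j±m)!: 2!·4!·2!·0!·3!·3! = 3456
prefactor² = (2J+1)·Δ·N² = 72
  k=1: −1/(1!·0!·3!·1!·2!·0!) = -1/12
Σ = -1/12  ⇒  CG² = 72·(-1/12)² = 1/2
CG = −√(1/2) = -0.707107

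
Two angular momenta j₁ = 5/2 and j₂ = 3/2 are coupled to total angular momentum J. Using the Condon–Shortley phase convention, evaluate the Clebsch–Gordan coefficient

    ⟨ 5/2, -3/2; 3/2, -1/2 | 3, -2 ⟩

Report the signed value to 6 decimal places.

−√(1/12) ≈ -0.288675

triangle: 1!×4!×2!/8! = 48/40320
(j±m)!: 1!×4!×1!×2!×1!×5! = 5760
prefactor² = (2J+1)×Δ×N² = 48
  k=0: +1/(0!×1!×4!×1!×0!×1!) = 1/24
  k=1: −1/(1!×0!×3!×0!×1!×2!) = -1/12
Σ = -1/24  ⇒  CG² = 48×(-1/24)² = 1/12
CG = −√(1/12) = -0.288675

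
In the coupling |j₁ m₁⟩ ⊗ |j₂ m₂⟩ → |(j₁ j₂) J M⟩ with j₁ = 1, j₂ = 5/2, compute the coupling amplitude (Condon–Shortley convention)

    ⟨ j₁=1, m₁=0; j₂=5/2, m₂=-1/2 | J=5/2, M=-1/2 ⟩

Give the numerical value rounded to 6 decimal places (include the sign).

+√(1/35) = +0.169031

j₁+j₂−J=1  J+j₁−j₂=1  J−j₁+j₂=4  j₁+j₂+J+1=7
(j₁±m₁, j₂±m₂, J±M) = (1,1,2,3,2,3)
P² = 144/35
sum k=0..1:
  [0] +1/4 = 1/4
  [1] −1/6 = -1/6
S = 1/12
C² = P²·S² = 1/35 ; C = +0.169031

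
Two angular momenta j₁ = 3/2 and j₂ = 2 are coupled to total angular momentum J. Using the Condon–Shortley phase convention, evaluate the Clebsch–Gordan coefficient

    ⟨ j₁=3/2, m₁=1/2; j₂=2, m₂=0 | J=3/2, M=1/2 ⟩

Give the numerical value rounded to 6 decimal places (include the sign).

−√(1/5) ≈ -0.447214

√[4·2!1!2!/6! · 2!1!2!2!2!1!] = √(16/45)
  +(−1)^0/∏(0,2,1,2,0,0)! = 1/4  (running 1/4)
  +(−1)^1/∏(1,1,0,1,1,1)! = -1  (running -3/4)
⟨..|..⟩ = √(16/45)·(-3/4) = -0.447214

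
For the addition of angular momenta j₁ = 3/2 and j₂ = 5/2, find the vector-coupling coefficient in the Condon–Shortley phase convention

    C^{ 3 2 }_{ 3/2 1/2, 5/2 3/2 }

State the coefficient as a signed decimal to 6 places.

−√(1/12) ≈ -0.288675

√[7·1!2!4!/8! · 2!1!4!1!5!1!] = √(48)
  +(−1)^0/∏(0,1,1,4,1,0)! = 1/24  (running 1/24)
  +(−1)^1/∏(1,0,0,3,2,1)! = -1/12  (running -1/24)
⟨..|..⟩ = √(48)·(-1/24) = -0.288675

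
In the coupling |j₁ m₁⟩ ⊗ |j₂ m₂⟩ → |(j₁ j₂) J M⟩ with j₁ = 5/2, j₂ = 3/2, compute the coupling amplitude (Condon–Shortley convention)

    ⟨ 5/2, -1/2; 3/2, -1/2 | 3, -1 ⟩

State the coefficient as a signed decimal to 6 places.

+√(1/60) ≈ +0.129099

√[7·1!4!2!/8! · 2!3!1!2!2!4!] = √(48/5)
  +(−1)^0/∏(0,1,3,1,1,1)! = 1/6  (running 1/6)
  +(−1)^1/∏(1,0,2,0,2,2)! = -1/8  (running 1/24)
⟨..|..⟩ = √(48/5)·(1/24) = +0.129099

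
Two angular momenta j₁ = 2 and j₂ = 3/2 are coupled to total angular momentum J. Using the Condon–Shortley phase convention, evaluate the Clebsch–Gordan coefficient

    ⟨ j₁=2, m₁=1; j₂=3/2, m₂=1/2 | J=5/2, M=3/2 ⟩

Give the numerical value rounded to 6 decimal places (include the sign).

+√(1/35) = +0.169031

√[6·1!3!2!/7! · 3!1!2!1!4!1!] = √(144/35)
  +(−1)^0/∏(0,1,1,2,2,0)! = 1/4  (running 1/4)
  +(−1)^1/∏(1,0,0,1,3,1)! = -1/6  (running 1/12)
⟨..|..⟩ = √(144/35)·(1/12) = +0.169031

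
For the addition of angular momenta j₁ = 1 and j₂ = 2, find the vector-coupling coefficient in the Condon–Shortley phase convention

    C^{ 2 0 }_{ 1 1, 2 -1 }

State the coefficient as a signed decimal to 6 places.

+√(1/2) = +0.707107

j₁+j₂−J=1  J+j₁−j₂=1  J−j₁+j₂=3  j₁+j₂+J+1=6
(j₁±m₁, j₂±m₂, J±M) = (2,0,1,3,2,2)
P² = 2
sum k=0..0:
  [0] +1/2 = 1/2
S = 1/2
C² = P²·S² = 1/2 ; C = +0.707107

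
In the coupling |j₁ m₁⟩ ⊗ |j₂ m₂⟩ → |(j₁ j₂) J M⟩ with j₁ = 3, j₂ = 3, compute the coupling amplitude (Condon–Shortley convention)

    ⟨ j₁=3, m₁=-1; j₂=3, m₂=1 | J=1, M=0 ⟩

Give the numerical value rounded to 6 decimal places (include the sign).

√[3·5!1!1!/8! · 2!4!4!2!1!1!] = √(144/7)
  +(−1)^3/∏(3,2,1,1,0,0)! = -1/12  (running -1/12)
  +(−1)^4/∏(4,1,0,0,1,1)! = 1/24  (running -1/24)
⟨..|..⟩ = √(144/7)·(-1/24) = -0.188982

−√(1/28) = -0.188982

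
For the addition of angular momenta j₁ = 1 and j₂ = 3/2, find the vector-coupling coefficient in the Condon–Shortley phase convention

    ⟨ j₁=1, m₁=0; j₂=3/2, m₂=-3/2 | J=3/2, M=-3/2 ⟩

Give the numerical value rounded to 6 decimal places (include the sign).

+0.774597  (= +√(3/5))

triangle: 1!×1!×2!/5! = 2/120
(j±m)!: 1!×1!×0!×3!×0!×3! = 36
prefactor² = (2J+1)×Δ×N² = 12/5
  k=0: +1/(0!×1!×1!×0!×0!×2!) = 1/2
Σ = 1/2  ⇒  CG² = 12/5×1/2² = 3/5
CG = +√(3/5) = +0.774597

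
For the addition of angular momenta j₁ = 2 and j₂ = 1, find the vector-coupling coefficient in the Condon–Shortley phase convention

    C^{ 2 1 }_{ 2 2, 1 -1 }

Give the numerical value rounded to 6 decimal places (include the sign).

+√(1/3) = +0.577350

triangle: 1!·3!·1!/6! = 6/720
(j±m)!: 4!·0!·0!·2!·3!·1! = 288
prefactor² = (2J+1)·Δ·N² = 12
  k=0: +1/(0!·1!·0!·0!·3!·1!) = 1/6
Σ = 1/6  ⇒  CG² = 12·1/6² = 1/3
CG = +√(1/3) = +0.577350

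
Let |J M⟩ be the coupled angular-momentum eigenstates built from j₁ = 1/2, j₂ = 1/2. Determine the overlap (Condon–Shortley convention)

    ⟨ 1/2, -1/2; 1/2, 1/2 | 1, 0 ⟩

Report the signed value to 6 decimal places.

√[3·0!1!1!/3! · 0!1!1!0!1!1!] = √(1/2)
  +(−1)^0/∏(0,0,1,1,0,0)! = 1  (running 1)
⟨..|..⟩ = √(1/2)·(1) = +0.707107

+√(1/2) = +0.707107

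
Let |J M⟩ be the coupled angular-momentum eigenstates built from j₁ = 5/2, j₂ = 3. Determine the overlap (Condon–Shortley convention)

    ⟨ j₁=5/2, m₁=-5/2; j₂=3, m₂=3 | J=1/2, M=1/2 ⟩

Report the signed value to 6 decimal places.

−√(2/7) ≈ -0.534522

triangle: 5!·0!·1!/7! = 120/5040
(j±m)!: 0!·5!·6!·0!·1!·0! = 86400
prefactor² = (2J+1)·Δ·N² = 28800/7
  k=5: −1/(5!·0!·0!·1!·0!·0!) = -1/120
Σ = -1/120  ⇒  CG² = 28800/7·(-1/120)² = 2/7
CG = −√(2/7) = -0.534522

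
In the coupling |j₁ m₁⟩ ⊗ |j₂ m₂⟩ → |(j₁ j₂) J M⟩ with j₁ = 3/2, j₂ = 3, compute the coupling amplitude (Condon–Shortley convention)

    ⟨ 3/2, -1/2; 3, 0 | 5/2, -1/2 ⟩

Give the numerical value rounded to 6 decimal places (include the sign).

−√(6/35) ≈ -0.414039

j₁+j₂−J=2  J+j₁−j₂=1  J−j₁+j₂=4  j₁+j₂+J+1=8
(j₁±m₁, j₂±m₂, J±M) = (1,2,3,3,2,3)
P² = 216/35
sum k=1..2:
  [1] −1/4 = -1/4
  [2] +1/12 = 1/12
S = -1/6
C² = P²·S² = 6/35 ; C = -0.414039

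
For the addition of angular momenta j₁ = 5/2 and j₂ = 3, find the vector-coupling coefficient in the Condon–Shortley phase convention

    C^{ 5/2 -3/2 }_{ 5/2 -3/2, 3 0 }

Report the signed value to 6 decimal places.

+0.483046

triangle: 3!*2!*3!/9! = 72/362880
(j±m)!: 1!*4!*3!*3!*1!*4! = 20736
prefactor² = (2J+1)*Δ*N² = 864/35
  k=2: +1/(2!*1!*2!*1!*0!*2!) = 1/8
  k=3: −1/(3!*0!*1!*0!*1!*3!) = -1/36
Σ = 7/72  ⇒  CG² = 864/35*7/72² = 7/30
CG = +√(7/30) = +0.483046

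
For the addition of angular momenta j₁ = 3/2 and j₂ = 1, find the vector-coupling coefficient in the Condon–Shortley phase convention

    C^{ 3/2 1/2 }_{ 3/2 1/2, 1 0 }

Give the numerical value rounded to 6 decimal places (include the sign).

j₁+j₂−J=1  J+j₁−j₂=2  J−j₁+j₂=1  j₁+j₂+J+1=5
(j₁±m₁, j₂±m₂, J±M) = (2,1,1,1,2,1)
P² = 4/15
sum k=0..1:
  [0] +1/1 = 1
  [1] −1/2 = -1/2
S = 1/2
C² = P²·S² = 1/15 ; C = +0.258199

+√(1/15) = +0.258199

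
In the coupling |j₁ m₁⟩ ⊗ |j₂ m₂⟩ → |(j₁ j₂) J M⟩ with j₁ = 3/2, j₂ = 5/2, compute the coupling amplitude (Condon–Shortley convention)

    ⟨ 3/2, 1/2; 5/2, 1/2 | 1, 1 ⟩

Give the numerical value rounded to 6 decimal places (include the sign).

triangle: 3!*0!*2!/6! = 12/720
(j±m)!: 2!*1!*3!*2!*2!*0! = 48
prefactor² = (2J+1)*Δ*N² = 12/5
  k=1: −1/(1!*2!*0!*2!*0!*0!) = -1/4
Σ = -1/4  ⇒  CG² = 12/5*(-1/4)² = 3/20
CG = −√(3/20) = -0.387298

-0.387298  (= −√(3/20))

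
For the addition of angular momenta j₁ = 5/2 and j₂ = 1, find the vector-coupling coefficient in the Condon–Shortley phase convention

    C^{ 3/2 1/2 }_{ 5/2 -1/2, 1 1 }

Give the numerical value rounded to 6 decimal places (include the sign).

+√(1/5) = +0.447214

√[4·2!3!0!/6! · 2!3!2!0!2!1!] = √(16/5)
  +(−1)^2/∏(2,0,1,0,2,0)! = 1/4  (running 1/4)
⟨..|..⟩ = √(16/5)·(1/4) = +0.447214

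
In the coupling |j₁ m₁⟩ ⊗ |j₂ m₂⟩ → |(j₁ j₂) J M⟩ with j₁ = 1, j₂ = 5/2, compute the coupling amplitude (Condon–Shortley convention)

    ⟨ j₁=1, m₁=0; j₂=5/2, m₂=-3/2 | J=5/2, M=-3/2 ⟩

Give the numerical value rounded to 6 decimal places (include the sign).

√[6·1!1!4!/7! · 1!1!1!4!1!4!] = √(576/35)
  +(−1)^0/∏(0,1,1,1,0,3)! = 1/6  (running 1/6)
  +(−1)^1/∏(1,0,0,0,1,4)! = -1/24  (running 1/8)
⟨..|..⟩ = √(576/35)·(1/8) = +0.507093

+√(9/35) ≈ +0.507093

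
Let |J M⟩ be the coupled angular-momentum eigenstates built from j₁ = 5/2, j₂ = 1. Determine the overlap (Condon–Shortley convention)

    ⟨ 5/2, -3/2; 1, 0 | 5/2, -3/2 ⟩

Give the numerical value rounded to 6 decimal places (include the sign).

√[6·1!4!1!/7! · 1!4!1!1!1!4!] = √(576/35)
  +(−1)^0/∏(0,1,4,1,0,0)! = 1/24  (running 1/24)
  +(−1)^1/∏(1,0,3,0,1,1)! = -1/6  (running -1/8)
⟨..|..⟩ = √(576/35)·(-1/8) = -0.507093

-0.507093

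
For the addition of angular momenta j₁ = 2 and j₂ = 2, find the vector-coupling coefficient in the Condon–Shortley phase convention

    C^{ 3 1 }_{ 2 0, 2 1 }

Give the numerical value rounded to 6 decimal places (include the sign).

−√(1/5) = -0.447214

√[7·1!3!3!/8! · 2!2!3!1!4!2!] = √(36/5)
  +(−1)^0/∏(0,1,2,3,1,0)! = 1/12  (running 1/12)
  +(−1)^1/∏(1,0,1,2,2,1)! = -1/4  (running -1/6)
⟨..|..⟩ = √(36/5)·(-1/6) = -0.447214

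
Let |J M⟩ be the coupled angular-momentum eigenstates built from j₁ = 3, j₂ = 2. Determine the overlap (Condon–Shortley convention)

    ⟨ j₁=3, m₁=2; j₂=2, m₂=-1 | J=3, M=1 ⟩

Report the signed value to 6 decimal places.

+√(1/4) = +0.500000

√[7·2!4!2!/9! · 5!1!1!3!4!2!] = √(64)
  +(−1)^0/∏(0,2,1,1,3,1)! = 1/12  (running 1/12)
  +(−1)^1/∏(1,1,0,0,4,2)! = -1/48  (running 1/16)
⟨..|..⟩ = √(64)·(1/16) = +0.500000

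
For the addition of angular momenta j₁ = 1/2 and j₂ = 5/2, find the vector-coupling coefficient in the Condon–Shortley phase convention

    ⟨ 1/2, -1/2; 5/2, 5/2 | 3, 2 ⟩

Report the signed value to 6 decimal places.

triangle: 0!·1!·5!/7! = 120/5040
(j±m)!: 0!·1!·5!·0!·5!·1! = 14400
prefactor² = (2J+1)·Δ·N² = 2400
  k=0: +1/(0!·0!·1!·5!·0!·0!) = 1/120
Σ = 1/120  ⇒  CG² = 2400·1/120² = 1/6
CG = +√(1/6) = +0.408248

+√(1/6) ≈ +0.408248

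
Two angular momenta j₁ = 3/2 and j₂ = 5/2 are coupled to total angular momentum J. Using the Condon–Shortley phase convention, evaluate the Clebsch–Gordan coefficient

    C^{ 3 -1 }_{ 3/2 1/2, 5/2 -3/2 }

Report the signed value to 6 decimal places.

√[7·1!2!4!/8! · 2!1!1!4!2!4!] = √(96/5)
  +(−1)^0/∏(0,1,1,1,1,3)! = 1/6  (running 1/6)
  +(−1)^1/∏(1,0,0,0,2,4)! = -1/48  (running 7/48)
⟨..|..⟩ = √(96/5)·(7/48) = +0.639010

+√(49/120) = +0.639010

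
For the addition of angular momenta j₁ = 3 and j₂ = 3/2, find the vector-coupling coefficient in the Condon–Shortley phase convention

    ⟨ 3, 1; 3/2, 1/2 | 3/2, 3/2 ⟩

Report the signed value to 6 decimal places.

+√(4/35) = +0.338062

√[4·3!3!0!/7! · 4!2!2!1!3!0!] = √(576/35)
  +(−1)^2/∏(2,1,0,0,3,0)! = 1/12  (running 1/12)
⟨..|..⟩ = √(576/35)·(1/12) = +0.338062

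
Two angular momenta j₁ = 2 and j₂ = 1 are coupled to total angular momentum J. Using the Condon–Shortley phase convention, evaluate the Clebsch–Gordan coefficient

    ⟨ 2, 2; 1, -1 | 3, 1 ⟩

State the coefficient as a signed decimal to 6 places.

+√(1/15) ≈ +0.258199

j₁+j₂−J=0  J+j₁−j₂=4  J−j₁+j₂=2  j₁+j₂+J+1=7
(j₁±m₁, j₂±m₂, J±M) = (4,0,0,2,4,2)
P² = 768/5
sum k=0..0:
  [0] +1/48 = 1/48
S = 1/48
C² = P²·S² = 1/15 ; C = +0.258199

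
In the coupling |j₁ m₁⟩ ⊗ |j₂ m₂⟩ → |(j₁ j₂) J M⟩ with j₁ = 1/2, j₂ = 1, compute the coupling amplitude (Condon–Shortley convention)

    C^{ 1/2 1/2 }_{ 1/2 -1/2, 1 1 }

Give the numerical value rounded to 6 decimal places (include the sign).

√[2·1!0!1!/3! · 0!1!2!0!1!0!] = √(2/3)
  +(−1)^1/∏(1,0,0,1,0,0)! = -1  (running -1)
⟨..|..⟩ = √(2/3)·(-1) = -0.816497

−√(2/3) = -0.816497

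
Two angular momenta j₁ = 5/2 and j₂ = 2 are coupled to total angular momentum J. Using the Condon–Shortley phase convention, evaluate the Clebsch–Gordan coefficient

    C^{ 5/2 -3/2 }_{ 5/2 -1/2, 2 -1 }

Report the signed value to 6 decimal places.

-0.414039

triangle: 2!×3!×2!/8! = 24/40320
(j±m)!: 2!×3!×1!×3!×1!×4! = 1728
prefactor² = (2J+1)×Δ×N² = 216/35
  k=0: +1/(0!×2!×3!×1!×0!×1!) = 1/12
  k=1: −1/(1!×1!×2!×0!×1!×2!) = -1/4
Σ = -1/6  ⇒  CG² = 216/35×(-1/6)² = 6/35
CG = −√(6/35) = -0.414039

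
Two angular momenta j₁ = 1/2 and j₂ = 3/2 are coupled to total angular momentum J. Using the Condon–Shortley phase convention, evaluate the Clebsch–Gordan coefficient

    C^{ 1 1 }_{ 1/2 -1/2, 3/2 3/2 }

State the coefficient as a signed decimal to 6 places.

j₁+j₂−J=1  J+j₁−j₂=0  J−j₁+j₂=2  j₁+j₂+J+1=4
(j₁±m₁, j₂±m₂, J±M) = (0,1,3,0,2,0)
P² = 3
sum k=1..1:
  [1] −1/2 = -1/2
S = -1/2
C² = P²·S² = 3/4 ; C = -0.866025

-0.866025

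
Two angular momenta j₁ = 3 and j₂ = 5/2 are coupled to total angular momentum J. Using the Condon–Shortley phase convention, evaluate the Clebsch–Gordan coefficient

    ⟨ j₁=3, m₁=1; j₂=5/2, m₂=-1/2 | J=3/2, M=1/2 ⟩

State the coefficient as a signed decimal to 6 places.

−√(1/105) ≈ -0.097590

√[4·4!2!1!/8! · 4!2!2!3!2!1!] = √(192/35)
  +(−1)^1/∏(1,3,1,1,1,0)! = -1/6  (running -1/6)
  +(−1)^2/∏(2,2,0,0,2,1)! = 1/8  (running -1/24)
⟨..|..⟩ = √(192/35)·(-1/24) = -0.097590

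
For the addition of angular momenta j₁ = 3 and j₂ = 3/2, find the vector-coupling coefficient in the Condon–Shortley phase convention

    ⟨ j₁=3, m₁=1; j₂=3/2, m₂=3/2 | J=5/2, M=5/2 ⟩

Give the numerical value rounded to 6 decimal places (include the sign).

triangle: 2!×4!×1!/8! = 48/40320
(j±m)!: 4!×2!×3!×0!×5!×0! = 34560
prefactor² = (2J+1)×Δ×N² = 1728/7
  k=2: +1/(2!×0!×0!×1!×4!×0!) = 1/48
Σ = 1/48  ⇒  CG² = 1728/7×1/48² = 3/28
CG = +√(3/28) = +0.327327

+0.327327  (= +√(3/28))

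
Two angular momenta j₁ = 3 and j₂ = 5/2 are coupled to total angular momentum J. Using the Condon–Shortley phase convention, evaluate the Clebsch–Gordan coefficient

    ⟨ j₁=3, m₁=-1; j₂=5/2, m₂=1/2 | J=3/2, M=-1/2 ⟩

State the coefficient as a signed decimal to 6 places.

−√(1/105) = -0.097590

√[4·4!2!1!/8! · 2!4!3!2!1!2!] = √(192/35)
  +(−1)^2/∏(2,2,2,1,0,0)! = 1/8  (running 1/8)
  +(−1)^3/∏(3,1,1,0,1,1)! = -1/6  (running -1/24)
⟨..|..⟩ = √(192/35)·(-1/24) = -0.097590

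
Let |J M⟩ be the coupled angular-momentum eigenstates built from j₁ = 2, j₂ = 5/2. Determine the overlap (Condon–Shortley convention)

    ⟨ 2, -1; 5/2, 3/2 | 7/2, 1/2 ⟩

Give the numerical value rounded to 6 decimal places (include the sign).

-0.619780  (= −√(121/315))

triangle: 1!·3!·4!/9! = 144/362880
(j±m)!: 1!·3!·4!·1!·4!·3! = 20736
prefactor² = (2J+1)·Δ·N² = 2304/35
  k=0: +1/(0!·1!·3!·4!·0!·0!) = 1/144
  k=1: −1/(1!·0!·2!·3!·1!·1!) = -1/12
Σ = -11/144  ⇒  CG² = 2304/35·(-11/144)² = 121/315
CG = −√(121/315) = -0.619780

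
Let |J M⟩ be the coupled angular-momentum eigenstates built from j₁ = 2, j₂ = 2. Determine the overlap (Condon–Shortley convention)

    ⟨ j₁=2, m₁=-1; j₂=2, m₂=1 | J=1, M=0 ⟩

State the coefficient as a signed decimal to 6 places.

+0.316228  (= +√(1/10))

√[3·3!1!1!/6! · 1!3!3!1!1!1!] = √(9/10)
  +(−1)^2/∏(2,1,1,1,0,0)! = 1/2  (running 1/2)
  +(−1)^3/∏(3,0,0,0,1,1)! = -1/6  (running 1/3)
⟨..|..⟩ = √(9/10)·(1/3) = +0.316228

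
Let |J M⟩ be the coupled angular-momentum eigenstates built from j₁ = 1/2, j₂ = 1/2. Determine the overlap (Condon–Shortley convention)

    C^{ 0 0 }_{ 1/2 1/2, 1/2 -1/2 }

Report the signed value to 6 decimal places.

√[1·1!0!0!/2! · 1!0!0!1!0!0!] = √(1/2)
  +(−1)^0/∏(0,1,0,0,0,0)! = 1  (running 1)
⟨..|..⟩ = √(1/2)·(1) = +0.707107

+0.707107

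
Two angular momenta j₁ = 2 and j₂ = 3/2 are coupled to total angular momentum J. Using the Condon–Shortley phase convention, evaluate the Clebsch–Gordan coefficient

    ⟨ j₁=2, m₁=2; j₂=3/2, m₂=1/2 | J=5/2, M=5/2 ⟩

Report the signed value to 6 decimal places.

j₁+j₂−J=1  J+j₁−j₂=3  J−j₁+j₂=2  j₁+j₂+J+1=7
(j₁±m₁, j₂±m₂, J±M) = (4,0,2,1,5,0)
P² = 576/7
sum k=0..0:
  [0] +1/12 = 1/12
S = 1/12
C² = P²·S² = 4/7 ; C = +0.755929

+0.755929  (= +√(4/7))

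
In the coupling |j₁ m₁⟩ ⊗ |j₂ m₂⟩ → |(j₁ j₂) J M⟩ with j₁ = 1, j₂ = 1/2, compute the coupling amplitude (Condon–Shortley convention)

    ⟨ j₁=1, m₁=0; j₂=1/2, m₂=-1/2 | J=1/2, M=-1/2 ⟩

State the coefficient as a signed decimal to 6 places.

j₁+j₂−J=1  J+j₁−j₂=1  J−j₁+j₂=0  j₁+j₂+J+1=3
(j₁±m₁, j₂±m₂, J±M) = (1,1,0,1,0,1)
P² = 1/3
sum k=0..0:
  [0] +1/1 = 1
S = 1
C² = P²·S² = 1/3 ; C = +0.577350

+0.577350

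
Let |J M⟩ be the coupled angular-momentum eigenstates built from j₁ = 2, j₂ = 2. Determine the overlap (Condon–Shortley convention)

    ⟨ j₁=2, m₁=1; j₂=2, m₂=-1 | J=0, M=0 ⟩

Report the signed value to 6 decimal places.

triangle: 4!*0!*0!/5! = 24/120
(j±m)!: 3!*1!*1!*3!*0!*0! = 36
prefactor² = (2J+1)*Δ*N² = 36/5
  k=1: −1/(1!*3!*0!*0!*0!*0!) = -1/6
Σ = -1/6  ⇒  CG² = 36/5*(-1/6)² = 1/5
CG = −√(1/5) = -0.447214

−√(1/5) = -0.447214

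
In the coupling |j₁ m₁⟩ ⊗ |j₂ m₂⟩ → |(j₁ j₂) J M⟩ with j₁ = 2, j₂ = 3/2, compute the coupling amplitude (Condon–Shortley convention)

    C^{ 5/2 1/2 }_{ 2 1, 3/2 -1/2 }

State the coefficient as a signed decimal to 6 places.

√[6·1!3!2!/7! · 3!1!1!2!3!2!] = √(72/35)
  +(−1)^0/∏(0,1,1,1,2,1)! = 1/2  (running 1/2)
  +(−1)^1/∏(1,0,0,0,3,2)! = -1/12  (running 5/12)
⟨..|..⟩ = √(72/35)·(5/12) = +0.597614

+√(5/14) = +0.597614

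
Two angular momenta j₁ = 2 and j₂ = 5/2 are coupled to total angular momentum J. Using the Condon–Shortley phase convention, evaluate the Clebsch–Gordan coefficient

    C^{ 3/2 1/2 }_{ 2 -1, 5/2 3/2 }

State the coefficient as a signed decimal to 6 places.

triangle: 3!·1!·2!/7! = 12/5040
(j±m)!: 1!·3!·4!·1!·2!·1! = 288
prefactor² = (2J+1)·Δ·N² = 96/35
  k=2: +1/(2!·1!·1!·2!·0!·0!) = 1/4
  k=3: −1/(3!·0!·0!·1!·1!·1!) = -1/6
Σ = 1/12  ⇒  CG² = 96/35·1/12² = 2/105
CG = +√(2/105) = +0.138013

+√(2/105) = +0.138013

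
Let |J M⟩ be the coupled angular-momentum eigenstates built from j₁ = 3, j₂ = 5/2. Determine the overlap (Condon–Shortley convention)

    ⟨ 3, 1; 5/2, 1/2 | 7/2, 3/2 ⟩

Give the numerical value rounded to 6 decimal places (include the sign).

-0.487950  (= −√(5/21))

triangle: 2!*4!*3!/10! = 288/3628800
(j±m)!: 4!*2!*3!*2!*5!*2! = 138240
prefactor² = (2J+1)*Δ*N² = 3072/35
  k=0: +1/(0!*2!*2!*3!*2!*0!) = 1/48
  k=1: −1/(1!*1!*1!*2!*3!*1!) = -1/12
  k=2: +1/(2!*0!*0!*1!*4!*2!) = 1/96
Σ = -5/96  ⇒  CG² = 3072/35*(-5/96)² = 5/21
CG = −√(5/21) = -0.487950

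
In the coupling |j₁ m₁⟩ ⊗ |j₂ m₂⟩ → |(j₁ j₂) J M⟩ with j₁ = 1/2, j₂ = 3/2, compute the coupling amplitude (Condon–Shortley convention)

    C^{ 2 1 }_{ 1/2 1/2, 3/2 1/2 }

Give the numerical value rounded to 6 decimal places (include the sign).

j₁+j₂−J=0  J+j₁−j₂=1  J−j₁+j₂=3  j₁+j₂+J+1=5
(j₁±m₁, j₂±m₂, J±M) = (1,0,2,1,3,1)
P² = 3
sum k=0..0:
  [0] +1/2 = 1/2
S = 1/2
C² = P²·S² = 3/4 ; C = +0.866025

+0.866025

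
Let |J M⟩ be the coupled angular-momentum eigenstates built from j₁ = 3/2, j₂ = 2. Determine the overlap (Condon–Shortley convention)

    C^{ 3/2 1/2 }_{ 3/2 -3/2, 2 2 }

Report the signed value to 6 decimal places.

√[4·2!1!2!/6! · 0!3!4!0!2!1!] = √(32/5)
  +(−1)^2/∏(2,0,1,2,0,0)! = 1/4  (running 1/4)
⟨..|..⟩ = √(32/5)·(1/4) = +0.632456

+0.632456  (= +√(2/5))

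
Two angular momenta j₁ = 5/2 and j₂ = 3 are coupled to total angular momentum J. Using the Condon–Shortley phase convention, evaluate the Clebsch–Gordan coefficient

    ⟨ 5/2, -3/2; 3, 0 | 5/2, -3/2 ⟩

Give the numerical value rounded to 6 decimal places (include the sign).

√[6·3!2!3!/9! · 1!4!3!3!1!4!] = √(864/35)
  +(−1)^2/∏(2,1,2,1,0,2)! = 1/8  (running 1/8)
  +(−1)^3/∏(3,0,1,0,1,3)! = -1/36  (running 7/72)
⟨..|..⟩ = √(864/35)·(7/72) = +0.483046

+√(7/30) ≈ +0.483046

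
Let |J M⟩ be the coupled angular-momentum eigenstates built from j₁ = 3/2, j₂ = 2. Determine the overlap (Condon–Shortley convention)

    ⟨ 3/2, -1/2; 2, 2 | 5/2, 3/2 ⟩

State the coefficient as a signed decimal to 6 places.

triangle: 1!×2!×3!/7! = 12/5040
(j±m)!: 1!×2!×4!×0!×4!×1! = 1152
prefactor² = (2J+1)×Δ×N² = 576/35
  k=1: −1/(1!×0!×1!×3!×1!×0!) = -1/6
Σ = -1/6  ⇒  CG² = 576/35×(-1/6)² = 16/35
CG = −√(16/35) = -0.676123

−√(16/35) ≈ -0.676123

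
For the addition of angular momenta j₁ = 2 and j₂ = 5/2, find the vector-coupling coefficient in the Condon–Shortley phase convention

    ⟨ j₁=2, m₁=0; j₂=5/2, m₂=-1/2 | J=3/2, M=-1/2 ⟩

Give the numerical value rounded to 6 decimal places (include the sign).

√[4·3!1!2!/7! · 2!2!2!3!1!2!] = √(32/35)
  +(−1)^1/∏(1,2,1,1,0,1)! = -1/2  (running -1/2)
  +(−1)^2/∏(2,1,0,0,1,2)! = 1/4  (running -1/4)
⟨..|..⟩ = √(32/35)·(-1/4) = -0.239046

−√(2/35) ≈ -0.239046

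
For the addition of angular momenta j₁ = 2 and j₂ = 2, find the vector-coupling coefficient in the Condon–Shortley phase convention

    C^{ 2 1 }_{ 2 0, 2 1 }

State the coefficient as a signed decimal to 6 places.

−√(1/14) = -0.267261

√[5·2!2!2!/7! · 2!2!3!1!3!1!] = √(8/7)
  +(−1)^1/∏(1,1,1,2,1,0)! = -1/2  (running -1/2)
  +(−1)^2/∏(2,0,0,1,2,1)! = 1/4  (running -1/4)
⟨..|..⟩ = √(8/7)·(-1/4) = -0.267261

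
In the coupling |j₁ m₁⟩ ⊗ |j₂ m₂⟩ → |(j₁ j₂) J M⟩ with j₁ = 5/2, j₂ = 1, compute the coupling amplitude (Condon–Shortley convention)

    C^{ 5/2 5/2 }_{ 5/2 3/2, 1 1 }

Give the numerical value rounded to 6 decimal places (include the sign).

-0.534522  (= −√(2/7))

√[6·1!4!1!/7! · 4!1!2!0!5!0!] = √(1152/7)
  +(−1)^1/∏(1,0,0,1,4,0)! = -1/24  (running -1/24)
⟨..|..⟩ = √(1152/7)·(-1/24) = -0.534522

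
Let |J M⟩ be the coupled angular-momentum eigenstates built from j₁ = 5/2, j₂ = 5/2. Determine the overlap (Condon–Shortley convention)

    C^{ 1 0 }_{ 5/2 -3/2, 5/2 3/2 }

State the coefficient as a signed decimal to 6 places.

−√(9/70) ≈ -0.358569

√[3·4!1!1!/7! · 1!4!4!1!1!1!] = √(288/35)
  +(−1)^3/∏(3,1,1,1,0,0)! = -1/6  (running -1/6)
  +(−1)^4/∏(4,0,0,0,1,1)! = 1/24  (running -1/8)
⟨..|..⟩ = √(288/35)·(-1/8) = -0.358569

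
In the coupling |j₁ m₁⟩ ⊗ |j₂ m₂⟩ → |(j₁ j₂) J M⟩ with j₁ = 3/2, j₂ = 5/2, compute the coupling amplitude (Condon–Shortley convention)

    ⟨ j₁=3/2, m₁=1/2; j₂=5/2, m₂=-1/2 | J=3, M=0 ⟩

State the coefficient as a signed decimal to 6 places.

+0.447214

j₁+j₂−J=1  J+j₁−j₂=2  J−j₁+j₂=4  j₁+j₂+J+1=8
(j₁±m₁, j₂±m₂, J±M) = (2,1,2,3,3,3)
P² = 36/5
sum k=0..1:
  [0] +1/4 = 1/4
  [1] −1/12 = -1/12
S = 1/6
C² = P²·S² = 1/5 ; C = +0.447214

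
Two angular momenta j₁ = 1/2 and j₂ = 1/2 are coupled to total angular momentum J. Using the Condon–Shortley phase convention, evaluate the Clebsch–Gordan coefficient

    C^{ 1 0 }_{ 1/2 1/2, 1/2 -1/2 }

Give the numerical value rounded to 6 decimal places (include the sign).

+0.707107  (= +√(1/2))

j₁+j₂−J=0  J+j₁−j₂=1  J−j₁+j₂=1  j₁+j₂+J+1=3
(j₁±m₁, j₂±m₂, J±M) = (1,0,0,1,1,1)
P² = 1/2
sum k=0..0:
  [0] +1/1 = 1
S = 1
C² = P²·S² = 1/2 ; C = +0.707107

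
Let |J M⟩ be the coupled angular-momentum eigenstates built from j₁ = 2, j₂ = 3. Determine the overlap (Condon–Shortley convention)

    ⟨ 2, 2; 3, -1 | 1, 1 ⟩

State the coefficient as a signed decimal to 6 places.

j₁+j₂−J=4  J+j₁−j₂=0  J−j₁+j₂=2  j₁+j₂+J+1=7
(j₁±m₁, j₂±m₂, J±M) = (4,0,2,4,2,0)
P² = 2304/35
sum k=0..0:
  [0] +1/48 = 1/48
S = 1/48
C² = P²·S² = 1/35 ; C = +0.169031

+0.169031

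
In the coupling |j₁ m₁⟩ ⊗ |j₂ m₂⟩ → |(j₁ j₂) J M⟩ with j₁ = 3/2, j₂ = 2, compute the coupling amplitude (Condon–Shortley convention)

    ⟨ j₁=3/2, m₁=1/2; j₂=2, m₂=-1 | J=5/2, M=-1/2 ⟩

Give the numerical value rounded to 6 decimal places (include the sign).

+0.597614  (= +√(5/14))

triangle: 1!·2!·3!/7! = 12/5040
(j±m)!: 2!·1!·1!·3!·2!·3! = 144
prefactor² = (2J+1)·Δ·N² = 72/35
  k=0: +1/(0!·1!·1!·1!·1!·2!) = 1/2
  k=1: −1/(1!·0!·0!·0!·2!·3!) = -1/12
Σ = 5/12  ⇒  CG² = 72/35·5/12² = 5/14
CG = +√(5/14) = +0.597614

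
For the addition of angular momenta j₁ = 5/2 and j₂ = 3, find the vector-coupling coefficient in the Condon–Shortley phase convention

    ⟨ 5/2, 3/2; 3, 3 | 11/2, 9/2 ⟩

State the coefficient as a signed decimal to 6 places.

+0.674200

√[12·0!5!6!/12! · 4!1!6!0!10!1!] = √(1492992000/11)
  +(−1)^0/∏(0,0,1,6,4,0)! = 1/17280  (running 1/17280)
⟨..|..⟩ = √(1492992000/11)·(1/17280) = +0.674200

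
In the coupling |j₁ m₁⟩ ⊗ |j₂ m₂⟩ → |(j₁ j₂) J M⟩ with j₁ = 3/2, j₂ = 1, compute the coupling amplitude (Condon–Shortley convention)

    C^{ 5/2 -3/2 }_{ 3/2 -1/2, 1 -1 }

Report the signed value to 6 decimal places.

triangle: 0!×3!×2!/6! = 12/720
(j±m)!: 1!×2!×0!×2!×1!×4! = 96
prefactor² = (2J+1)×Δ×N² = 48/5
  k=0: +1/(0!×0!×2!×0!×1!×2!) = 1/4
Σ = 1/4  ⇒  CG² = 48/5×1/4² = 3/5
CG = +√(3/5) = +0.774597

+√(3/5) = +0.774597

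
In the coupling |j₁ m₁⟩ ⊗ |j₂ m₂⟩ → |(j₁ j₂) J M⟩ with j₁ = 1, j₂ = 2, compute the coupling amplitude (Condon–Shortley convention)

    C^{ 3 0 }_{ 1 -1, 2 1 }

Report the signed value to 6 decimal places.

+√(1/5) = +0.447214

j₁+j₂−J=0  J+j₁−j₂=2  J−j₁+j₂=4  j₁+j₂+J+1=7
(j₁±m₁, j₂±m₂, J±M) = (0,2,3,1,3,3)
P² = 144/5
sum k=0..0:
  [0] +1/12 = 1/12
S = 1/12
C² = P²·S² = 1/5 ; C = +0.447214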